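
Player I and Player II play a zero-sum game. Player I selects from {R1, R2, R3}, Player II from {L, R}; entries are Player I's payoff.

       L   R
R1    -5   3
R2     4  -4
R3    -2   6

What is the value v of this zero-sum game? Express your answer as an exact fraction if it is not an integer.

1

Row minima: R1 → -5, R2 → -4, R3 → -2; maximin = -2.
Column maxima: L → 4, R → 6; minimax = 4.
-2 ≠ 4, so there is no saddle point; optimal play is mixed.
R1 is strictly dominated by R3, so Player I never plays it.
On the remaining 2×2 (R2, R3 vs L, R):
Let Player I play R2 with probability p. Expected payoff against L: 4p + (-2)(1−p) = 6p − 2; against R: (-4)p + 6(1−p) = −10p + 6.
Setting these equal: 6p − 2 = −10p + 6 ⇒ 16p = 8 ⇒ p = 1/2, and the value is (6)·(1/2) − 2 = 1.
For Player II: with q = P(L), equating R2's and R3's payoffs gives 8q − 4 = −8q + 6 ⇒ q = 5/8.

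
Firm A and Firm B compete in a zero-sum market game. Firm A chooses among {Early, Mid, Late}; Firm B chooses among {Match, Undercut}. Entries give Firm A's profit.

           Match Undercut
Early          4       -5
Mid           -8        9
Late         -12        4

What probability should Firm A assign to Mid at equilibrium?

Row minima: Early → -5, Mid → -8, Late → -12; maximin = -5.
Column maxima: Match → 4, Undercut → 9; minimax = 4.
-5 ≠ 4, so there is no saddle point; optimal play is mixed.
Late is strictly dominated by Mid, so Firm A never plays it.
On the remaining 2×2 (Early, Mid vs Match, Undercut):
Let Firm A play Early with probability p. Expected payoff against Match: 4p + (-8)(1−p) = 12p − 8; against Undercut: (-5)p + 9(1−p) = −14p + 9.
Setting these equal: 12p − 8 = −14p + 9 ⇒ 26p = 17 ⇒ p = 17/26, and the value is (12)·(17/26) − 8 = -2/13.
For Firm B: with q = P(Match), equating Early's and Mid's payoffs gives 9q − 5 = −17q + 9 ⇒ q = 7/13.

9/26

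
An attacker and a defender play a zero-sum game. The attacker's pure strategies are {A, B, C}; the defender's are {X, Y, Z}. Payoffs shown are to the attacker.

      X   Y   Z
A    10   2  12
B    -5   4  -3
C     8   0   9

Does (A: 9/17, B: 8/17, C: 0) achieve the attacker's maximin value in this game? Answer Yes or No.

Against X this mix gives (9/17)·10 + (8/17)·(-5) = 50/17.
Against Y this mix gives (9/17)·2 + (8/17)·4 = 50/17.
Against Z this mix gives (9/17)·12 + (8/17)·(-3) = 84/17.
All of the defender's active replies (X, Y) yield 50/17, and no column does worse for the attacker. The mix makes the defender indifferent and guarantees 50/17, so it is optimal.

Yes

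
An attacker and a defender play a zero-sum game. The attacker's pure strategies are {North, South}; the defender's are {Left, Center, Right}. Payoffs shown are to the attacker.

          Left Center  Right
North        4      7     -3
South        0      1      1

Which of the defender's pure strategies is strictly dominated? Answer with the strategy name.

Left holds the attacker's payoff strictly below Center in every row: 4 < 7, 0 < 1.
So Center is strictly dominated for the defender.

Center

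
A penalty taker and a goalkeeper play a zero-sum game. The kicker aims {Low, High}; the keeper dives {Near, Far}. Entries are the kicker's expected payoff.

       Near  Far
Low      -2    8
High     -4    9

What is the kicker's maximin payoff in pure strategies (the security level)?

Row minima: Low → -2, High → -4.
The best of these is -2.

-2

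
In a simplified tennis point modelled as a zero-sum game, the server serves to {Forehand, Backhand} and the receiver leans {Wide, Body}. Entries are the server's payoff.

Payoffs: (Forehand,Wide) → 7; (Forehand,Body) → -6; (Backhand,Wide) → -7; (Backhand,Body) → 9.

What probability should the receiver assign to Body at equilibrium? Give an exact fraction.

14/29

Row minima: Forehand → -6, Backhand → -7; maximin = -6.
Column maxima: Wide → 7, Body → 9; minimax = 7.
-6 ≠ 7, so there is no saddle point; optimal play is mixed.
Let the server play Forehand with probability p. Expected payoff against Wide: 7p + (-7)(1−p) = 14p − 7; against Body: (-6)p + 9(1−p) = −15p + 9.
Setting these equal: 14p − 7 = −15p + 9 ⇒ 29p = 16 ⇒ p = 16/29, and the value is (14)·(16/29) − 7 = 21/29.
For the receiver: with q = P(Wide), equating Forehand's and Backhand's payoffs gives 13q − 6 = −16q + 9 ⇒ q = 15/29.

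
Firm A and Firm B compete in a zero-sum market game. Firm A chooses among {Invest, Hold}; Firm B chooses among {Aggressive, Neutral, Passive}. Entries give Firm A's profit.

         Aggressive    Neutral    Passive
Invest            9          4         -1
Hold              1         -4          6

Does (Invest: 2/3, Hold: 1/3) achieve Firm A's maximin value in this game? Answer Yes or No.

Yes

Against Aggressive this mix gives (2/3)·9 + (1/3)·1 = 19/3.
Against Neutral this mix gives (2/3)·4 + (1/3)·(-4) = 4/3.
Against Passive this mix gives (2/3)·(-1) + (1/3)·6 = 4/3.
All of Firm B's active replies (Neutral, Passive) yield 4/3, and no column does worse for Firm A. The mix makes Firm B indifferent and guarantees 4/3, so it is optimal.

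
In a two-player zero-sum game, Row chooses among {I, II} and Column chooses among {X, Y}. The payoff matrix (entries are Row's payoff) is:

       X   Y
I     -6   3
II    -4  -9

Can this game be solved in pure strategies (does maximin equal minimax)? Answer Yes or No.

No

Row minima: I → -6, II → -9; maximin = -6.
Column maxima: X → -4, Y → 3; minimax = -4.
-6 ≠ -4, so no pure-strategy equilibrium exists.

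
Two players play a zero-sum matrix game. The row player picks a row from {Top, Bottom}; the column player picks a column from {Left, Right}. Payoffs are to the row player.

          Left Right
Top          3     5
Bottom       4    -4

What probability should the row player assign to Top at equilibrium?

Row minima: Top → 3, Bottom → -4; maximin = 3.
Column maxima: Left → 4, Right → 5; minimax = 4.
3 ≠ 4, so there is no saddle point; optimal play is mixed.
Let the row player play Top with probability p. Expected payoff against Left: 3p + 4(1−p) = −p + 4; against Right: 5p + (-4)(1−p) = 9p − 4.
Setting these equal: −p + 4 = 9p − 4 ⇒ −10p = -8 ⇒ p = 4/5, and the value is (-1)·(4/5) + 4 = 16/5.
For the column player: with q = P(Left), equating Top's and Bottom's payoffs gives −2q + 5 = 8q − 4 ⇒ q = 9/10.

4/5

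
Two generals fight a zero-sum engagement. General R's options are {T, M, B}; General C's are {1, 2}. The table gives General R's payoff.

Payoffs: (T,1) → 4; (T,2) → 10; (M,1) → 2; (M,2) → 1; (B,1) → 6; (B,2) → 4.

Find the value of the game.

11/2

Row minima: T → 4, M → 1, B → 4; maximin = 4.
Column maxima: 1 → 6, 2 → 10; minimax = 6.
4 ≠ 6, so there is no saddle point; optimal play is mixed.
M is strictly dominated by T, so General R never plays it.
On the remaining 2×2 (T, B vs 1, 2):
Let General R play T with probability p. Expected payoff against 1: 4p + 6(1−p) = −2p + 6; against 2: 10p + 4(1−p) = 6p + 4.
Setting these equal: −2p + 6 = 6p + 4 ⇒ −8p = -2 ⇒ p = 1/4, and the value is (-2)·(1/4) + 6 = 11/2.
For General C: with q = P(1), equating T's and B's payoffs gives −6q + 10 = 2q + 4 ⇒ q = 3/4.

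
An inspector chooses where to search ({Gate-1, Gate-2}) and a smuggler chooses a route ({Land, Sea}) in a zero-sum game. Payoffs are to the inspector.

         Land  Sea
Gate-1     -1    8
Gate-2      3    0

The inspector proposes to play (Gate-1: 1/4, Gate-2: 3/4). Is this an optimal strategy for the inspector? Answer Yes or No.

Yes

Against Land this mix gives (1/4)·(-1) + (3/4)·3 = 2.
Against Sea this mix gives (1/4)·8 + (3/4)·0 = 2.
All of the smuggler's active replies (Land, Sea) yield 2, and no column does worse for the inspector. The mix makes the smuggler indifferent and guarantees 2, so it is optimal.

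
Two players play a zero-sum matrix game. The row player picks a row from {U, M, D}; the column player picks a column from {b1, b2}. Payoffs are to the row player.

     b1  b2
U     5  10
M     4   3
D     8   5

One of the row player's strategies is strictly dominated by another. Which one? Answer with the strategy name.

M

U gives a strictly higher payoff than M against every column: 5 > 4, 10 > 3.
So M is strictly dominated and the row player never plays it.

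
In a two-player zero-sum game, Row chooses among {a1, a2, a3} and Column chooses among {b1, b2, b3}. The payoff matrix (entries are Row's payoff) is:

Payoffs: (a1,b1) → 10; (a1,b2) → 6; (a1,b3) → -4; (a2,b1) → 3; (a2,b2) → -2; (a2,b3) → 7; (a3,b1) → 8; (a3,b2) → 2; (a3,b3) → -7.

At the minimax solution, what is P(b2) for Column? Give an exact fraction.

Row minima: a1 → -4, a2 → -2, a3 → -7; maximin = -2.
Column maxima: b1 → 10, b2 → 6, b3 → 7; minimax = 6.
-2 ≠ 6, so there is no saddle point; optimal play is mixed.
a3 is strictly dominated by a1, so Row never plays it.
b1 is strictly dominated by b2 (it gives Row strictly more in every row), so Column never plays it.
On the remaining 2×2 (a1, a2 vs b2, b3):
Let Row play a1 with probability p. Expected payoff against b2: 6p + (-2)(1−p) = 8p − 2; against b3: (-4)p + 7(1−p) = −11p + 7.
Setting these equal: 8p − 2 = −11p + 7 ⇒ 19p = 9 ⇒ p = 9/19, and the value is (8)·(9/19) − 2 = 34/19.
For Column: with q = P(b2), equating a1's and a2's payoffs gives 10q − 4 = −9q + 7 ⇒ q = 11/19.

11/19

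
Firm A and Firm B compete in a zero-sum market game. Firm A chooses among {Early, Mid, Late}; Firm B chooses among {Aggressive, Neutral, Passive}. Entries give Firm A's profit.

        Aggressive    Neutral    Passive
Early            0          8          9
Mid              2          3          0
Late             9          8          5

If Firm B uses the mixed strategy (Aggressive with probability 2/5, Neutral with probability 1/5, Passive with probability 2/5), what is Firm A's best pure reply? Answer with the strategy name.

Late

Expected payoff of Early: (2/5)·0 + (1/5)·8 + (2/5)·9 = 26/5.
Expected payoff of Mid: (2/5)·2 + (1/5)·3 + (2/5)·0 = 7/5.
Expected payoff of Late: (2/5)·9 + (1/5)·8 + (2/5)·5 = 36/5.
The largest is 36/5, so Firm A's best response is Late.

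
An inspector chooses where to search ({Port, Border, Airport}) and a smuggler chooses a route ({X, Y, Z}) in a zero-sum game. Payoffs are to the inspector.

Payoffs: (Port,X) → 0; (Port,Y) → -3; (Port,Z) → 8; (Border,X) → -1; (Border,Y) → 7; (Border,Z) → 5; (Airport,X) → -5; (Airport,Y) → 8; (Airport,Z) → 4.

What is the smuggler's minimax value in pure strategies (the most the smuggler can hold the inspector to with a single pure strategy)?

0

Column maxima: X → 0, Y → 8, Z → 8.
The smallest of these is 0.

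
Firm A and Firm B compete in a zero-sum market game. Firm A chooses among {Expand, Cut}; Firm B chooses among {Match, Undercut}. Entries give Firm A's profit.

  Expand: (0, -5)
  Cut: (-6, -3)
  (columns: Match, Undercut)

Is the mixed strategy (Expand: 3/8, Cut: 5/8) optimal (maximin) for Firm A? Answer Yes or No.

Yes

Against Match this mix gives (3/8)·0 + (5/8)·(-6) = -15/4.
Against Undercut this mix gives (3/8)·(-5) + (5/8)·(-3) = -15/4.
All of Firm B's active replies (Match, Undercut) yield -15/4, and no column does worse for Firm A. The mix makes Firm B indifferent and guarantees -15/4, so it is optimal.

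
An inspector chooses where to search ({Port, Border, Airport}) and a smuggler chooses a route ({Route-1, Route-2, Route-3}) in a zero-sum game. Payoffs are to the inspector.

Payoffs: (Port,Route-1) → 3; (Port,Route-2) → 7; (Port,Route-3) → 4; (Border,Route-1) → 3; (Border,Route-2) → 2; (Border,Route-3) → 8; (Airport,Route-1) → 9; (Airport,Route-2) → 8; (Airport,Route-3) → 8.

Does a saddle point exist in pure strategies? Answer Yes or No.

Row minima: Port → 3, Border → 2, Airport → 8; maximin = 8.
Column maxima: Route-1 → 9, Route-2 → 8, Route-3 → 8; minimax = 8.
maximin = minimax = 8, so a saddle point exists.

Yes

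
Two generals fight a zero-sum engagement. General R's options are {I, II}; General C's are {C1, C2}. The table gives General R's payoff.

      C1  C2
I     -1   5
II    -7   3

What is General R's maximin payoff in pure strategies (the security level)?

Row minima: I → -1, II → -7.
The best of these is -1.

-1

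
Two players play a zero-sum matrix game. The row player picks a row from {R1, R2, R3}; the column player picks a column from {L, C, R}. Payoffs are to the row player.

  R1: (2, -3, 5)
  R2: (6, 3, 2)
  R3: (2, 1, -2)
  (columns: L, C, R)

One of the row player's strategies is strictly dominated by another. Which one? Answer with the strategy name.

R2 gives a strictly higher payoff than R3 against every column: 6 > 2, 3 > 1, 2 > -2.
So R3 is strictly dominated and the row player never plays it.

R3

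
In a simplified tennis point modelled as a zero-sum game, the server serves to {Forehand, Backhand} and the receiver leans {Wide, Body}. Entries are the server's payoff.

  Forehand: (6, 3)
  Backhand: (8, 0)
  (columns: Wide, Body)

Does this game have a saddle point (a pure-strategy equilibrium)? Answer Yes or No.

Row minima: Forehand → 3, Backhand → 0; maximin = 3.
Column maxima: Wide → 8, Body → 3; minimax = 3.
maximin = minimax = 3, so a saddle point exists.

Yes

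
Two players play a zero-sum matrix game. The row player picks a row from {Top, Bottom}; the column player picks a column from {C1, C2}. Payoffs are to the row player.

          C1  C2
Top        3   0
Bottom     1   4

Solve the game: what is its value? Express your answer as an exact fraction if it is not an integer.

2

Row minima: Top → 0, Bottom → 1; maximin = 1.
Column maxima: C1 → 3, C2 → 4; minimax = 3.
1 ≠ 3, so there is no saddle point; optimal play is mixed.
Let the row player play Top with probability p. Expected payoff against C1: 3p + 1(1−p) = 2p + 1; against C2: 0p + 4(1−p) = −4p + 4.
Setting these equal: 2p + 1 = −4p + 4 ⇒ 6p = 3 ⇒ p = 1/2, and the value is (2)·(1/2) + 1 = 2.
For the column player: with q = P(C1), equating Top's and Bottom's payoffs gives 3q = −3q + 4 ⇒ q = 2/3.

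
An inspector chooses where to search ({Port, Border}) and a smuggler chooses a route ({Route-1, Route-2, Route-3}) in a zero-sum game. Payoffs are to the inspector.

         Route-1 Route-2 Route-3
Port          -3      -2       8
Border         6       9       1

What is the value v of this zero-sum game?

51/16

Row minima: Port → -3, Border → 1; maximin = 1.
Column maxima: Route-1 → 6, Route-2 → 9, Route-3 → 8; minimax = 6.
1 ≠ 6, so there is no saddle point; optimal play is mixed.
Route-2 is strictly dominated by Route-1 (it gives the inspector strictly more in every row), so the smuggler never plays it.
On the remaining 2×2 (Port, Border vs Route-1, Route-3):
Let the inspector play Port with probability p. Expected payoff against Route-1: (-3)p + 6(1−p) = −9p + 6; against Route-3: 8p + 1(1−p) = 7p + 1.
Setting these equal: −9p + 6 = 7p + 1 ⇒ −16p = -5 ⇒ p = 5/16, and the value is (-9)·(5/16) + 6 = 51/16.
For the smuggler: with q = P(Route-1), equating Port's and Border's payoffs gives −11q + 8 = 5q + 1 ⇒ q = 7/16.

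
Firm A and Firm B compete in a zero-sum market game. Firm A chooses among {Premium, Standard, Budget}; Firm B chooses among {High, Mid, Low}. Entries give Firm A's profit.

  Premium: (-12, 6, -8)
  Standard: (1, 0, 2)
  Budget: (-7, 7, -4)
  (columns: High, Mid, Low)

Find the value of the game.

Row minima: Premium → -12, Standard → 0, Budget → -7; maximin = 0.
Column maxima: High → 1, Mid → 7, Low → 2; minimax = 1.
0 ≠ 1, so there is no saddle point; optimal play is mixed.
Premium is strictly dominated by Budget, so Firm A never plays it.
Low is strictly dominated by High (it gives Firm A strictly more in every row), so Firm B never plays it.
On the remaining 2×2 (Standard, Budget vs High, Mid):
Let Firm A play Standard with probability p. Expected payoff against High: 1p + (-7)(1−p) = 8p − 7; against Mid: 0p + 7(1−p) = −7p + 7.
Setting these equal: 8p − 7 = −7p + 7 ⇒ 15p = 14 ⇒ p = 14/15, and the value is (8)·(14/15) − 7 = 7/15.
For Firm B: with q = P(High), equating Standard's and Budget's payoffs gives q = −14q + 7 ⇒ q = 7/15.

7/15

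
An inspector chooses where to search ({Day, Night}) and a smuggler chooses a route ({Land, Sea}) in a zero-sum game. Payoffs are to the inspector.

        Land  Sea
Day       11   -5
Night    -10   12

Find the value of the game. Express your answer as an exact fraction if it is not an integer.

41/19

Row minima: Day → -5, Night → -10; maximin = -5.
Column maxima: Land → 11, Sea → 12; minimax = 11.
-5 ≠ 11, so there is no saddle point; optimal play is mixed.
Let the inspector play Day with probability p. Expected payoff against Land: 11p + (-10)(1−p) = 21p − 10; against Sea: (-5)p + 12(1−p) = −17p + 12.
Setting these equal: 21p − 10 = −17p + 12 ⇒ 38p = 22 ⇒ p = 11/19, and the value is (21)·(11/19) − 10 = 41/19.
For the smuggler: with q = P(Land), equating Day's and Night's payoffs gives 16q − 5 = −22q + 12 ⇒ q = 17/38.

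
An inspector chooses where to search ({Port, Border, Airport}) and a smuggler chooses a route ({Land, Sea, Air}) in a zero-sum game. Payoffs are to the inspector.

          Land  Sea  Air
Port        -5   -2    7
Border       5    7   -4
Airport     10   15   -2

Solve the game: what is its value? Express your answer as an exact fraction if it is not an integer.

5/2

Row minima: Port → -5, Border → -4, Airport → -2; maximin = -2.
Column maxima: Land → 10, Sea → 15, Air → 7; minimax = 7.
-2 ≠ 7, so there is no saddle point; optimal play is mixed.
Border is strictly dominated by Airport, so the inspector never plays it.
Sea is strictly dominated by Land (it gives the inspector strictly more in every row), so the smuggler never plays it.
On the remaining 2×2 (Port, Airport vs Land, Air):
Let the inspector play Port with probability p. Expected payoff against Land: (-5)p + 10(1−p) = −15p + 10; against Air: 7p + (-2)(1−p) = 9p − 2.
Setting these equal: −15p + 10 = 9p − 2 ⇒ −24p = -12 ⇒ p = 1/2, and the value is (-15)·(1/2) + 10 = 5/2.
For the smuggler: with q = P(Land), equating Port's and Airport's payoffs gives −12q + 7 = 12q − 2 ⇒ q = 3/8.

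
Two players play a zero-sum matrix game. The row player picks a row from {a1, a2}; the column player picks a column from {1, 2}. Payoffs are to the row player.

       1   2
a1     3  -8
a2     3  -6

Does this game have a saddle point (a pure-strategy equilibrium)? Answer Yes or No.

Row minima: a1 → -8, a2 → -6; maximin = -6.
Column maxima: 1 → 3, 2 → -6; minimax = -6.
maximin = minimax = -6, so a saddle point exists.

Yes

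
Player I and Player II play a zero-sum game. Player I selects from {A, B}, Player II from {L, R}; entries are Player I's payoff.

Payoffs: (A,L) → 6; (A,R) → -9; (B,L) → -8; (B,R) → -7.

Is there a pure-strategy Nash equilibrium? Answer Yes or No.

Row minima: A → -9, B → -8; maximin = -8.
Column maxima: L → 6, R → -7; minimax = -7.
-8 ≠ -7, so no pure-strategy equilibrium exists.

No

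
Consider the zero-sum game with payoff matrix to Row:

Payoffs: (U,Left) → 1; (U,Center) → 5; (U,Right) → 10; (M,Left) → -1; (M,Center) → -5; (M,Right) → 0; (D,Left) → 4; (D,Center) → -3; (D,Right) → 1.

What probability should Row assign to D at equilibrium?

Row minima: U → 1, M → -5, D → -3; maximin = 1.
Column maxima: Left → 4, Center → 5, Right → 10; minimax = 4.
1 ≠ 4, so there is no saddle point; optimal play is mixed.
M is strictly dominated by U, so Row never plays it.
Right is strictly dominated by Center (it gives Row strictly more in every row), so Column never plays it.
On the remaining 2×2 (U, D vs Left, Center):
Let Row play U with probability p. Expected payoff against Left: 1p + 4(1−p) = −3p + 4; against Center: 5p + (-3)(1−p) = 8p − 3.
Setting these equal: −3p + 4 = 8p − 3 ⇒ −11p = -7 ⇒ p = 7/11, and the value is (-3)·(7/11) + 4 = 23/11.
For Column: with q = P(Left), equating U's and D's payoffs gives −4q + 5 = 7q − 3 ⇒ q = 8/11.

4/11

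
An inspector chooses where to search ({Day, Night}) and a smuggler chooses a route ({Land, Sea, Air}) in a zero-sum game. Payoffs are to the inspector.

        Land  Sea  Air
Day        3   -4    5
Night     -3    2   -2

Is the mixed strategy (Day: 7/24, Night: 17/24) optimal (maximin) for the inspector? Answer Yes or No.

Against Land this mix gives (7/24)·3 + (17/24)·(-3) = -5/4.
Against Sea this mix gives (7/24)·(-4) + (17/24)·2 = 1/4.
Against Air this mix gives (7/24)·5 + (17/24)·(-2) = 1/24.
The smuggler will play Land, holding the inspector to -5/4. Shifting weight toward the row that does better against Land would raise this floor (the equalizing mix achieves -1/2 against both Land and Sea), so the proposed strategy is not optimal.

No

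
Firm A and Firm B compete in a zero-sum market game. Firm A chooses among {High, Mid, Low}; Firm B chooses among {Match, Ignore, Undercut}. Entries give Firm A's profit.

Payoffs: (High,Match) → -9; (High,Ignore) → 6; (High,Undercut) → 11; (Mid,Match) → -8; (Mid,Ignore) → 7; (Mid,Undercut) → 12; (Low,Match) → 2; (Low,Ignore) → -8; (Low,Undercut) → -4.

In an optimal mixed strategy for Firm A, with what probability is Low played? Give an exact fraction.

Row minima: High → -9, Mid → -8, Low → -8; maximin = -8.
Column maxima: Match → 2, Ignore → 7, Undercut → 12; minimax = 2.
-8 ≠ 2, so there is no saddle point; optimal play is mixed.
High is strictly dominated by Mid, so Firm A never plays it.
Undercut is strictly dominated by Ignore (it gives Firm A strictly more in every row), so Firm B never plays it.
On the remaining 2×2 (Mid, Low vs Match, Ignore):
Let Firm A play Mid with probability p. Expected payoff against Match: (-8)p + 2(1−p) = −10p + 2; against Ignore: 7p + (-8)(1−p) = 15p − 8.
Setting these equal: −10p + 2 = 15p − 8 ⇒ −25p = -10 ⇒ p = 2/5, and the value is (-10)·(2/5) + 2 = -2.
For Firm B: with q = P(Match), equating Mid's and Low's payoffs gives −15q + 7 = 10q − 8 ⇒ q = 3/5.

3/5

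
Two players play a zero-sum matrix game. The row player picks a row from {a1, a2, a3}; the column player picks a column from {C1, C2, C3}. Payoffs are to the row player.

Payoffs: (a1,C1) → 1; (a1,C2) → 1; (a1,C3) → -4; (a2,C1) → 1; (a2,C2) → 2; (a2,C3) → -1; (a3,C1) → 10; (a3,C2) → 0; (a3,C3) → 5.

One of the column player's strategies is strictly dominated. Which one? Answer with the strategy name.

C1

C3 holds the row player's payoff strictly below C1 in every row: -4 < 1, -1 < 1, 5 < 10.
So C1 is strictly dominated for the column player.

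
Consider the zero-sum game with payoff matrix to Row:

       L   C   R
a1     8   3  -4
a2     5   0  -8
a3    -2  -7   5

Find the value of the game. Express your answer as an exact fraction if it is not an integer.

-13/19

Row minima: a1 → -4, a2 → -8, a3 → -7; maximin = -4.
Column maxima: L → 8, C → 3, R → 5; minimax = 3.
-4 ≠ 3, so there is no saddle point; optimal play is mixed.
a2 is strictly dominated by a1, so Row never plays it.
L is strictly dominated by C (it gives Row strictly more in every row), so Column never plays it.
On the remaining 2×2 (a1, a3 vs C, R):
Let Row play a1 with probability p. Expected payoff against C: 3p + (-7)(1−p) = 10p − 7; against R: (-4)p + 5(1−p) = −9p + 5.
Setting these equal: 10p − 7 = −9p + 5 ⇒ 19p = 12 ⇒ p = 12/19, and the value is (10)·(12/19) − 7 = -13/19.
For Column: with q = P(C), equating a1's and a3's payoffs gives 7q − 4 = −12q + 5 ⇒ q = 9/19.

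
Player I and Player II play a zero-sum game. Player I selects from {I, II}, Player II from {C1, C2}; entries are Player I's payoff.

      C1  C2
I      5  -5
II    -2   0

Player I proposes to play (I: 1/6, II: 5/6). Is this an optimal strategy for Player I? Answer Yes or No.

Against C1 this mix gives (1/6)·5 + (5/6)·(-2) = -5/6.
Against C2 this mix gives (1/6)·(-5) + (5/6)·0 = -5/6.
All of Player II's active replies (C1, C2) yield -5/6, and no column does worse for Player I. The mix makes Player II indifferent and guarantees -5/6, so it is optimal.

Yes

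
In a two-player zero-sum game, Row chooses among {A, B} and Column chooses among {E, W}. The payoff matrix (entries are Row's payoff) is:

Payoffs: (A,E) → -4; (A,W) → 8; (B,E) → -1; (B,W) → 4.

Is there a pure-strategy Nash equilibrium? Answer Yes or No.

Yes

Row minima: A → -4, B → -1; maximin = -1.
Column maxima: E → -1, W → 8; minimax = -1.
maximin = minimax = -1, so a saddle point exists.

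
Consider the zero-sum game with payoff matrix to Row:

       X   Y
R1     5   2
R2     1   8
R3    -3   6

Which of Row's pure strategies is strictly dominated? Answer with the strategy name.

R2 gives a strictly higher payoff than R3 against every column: 1 > -3, 8 > 6.
So R3 is strictly dominated and Row never plays it.

R3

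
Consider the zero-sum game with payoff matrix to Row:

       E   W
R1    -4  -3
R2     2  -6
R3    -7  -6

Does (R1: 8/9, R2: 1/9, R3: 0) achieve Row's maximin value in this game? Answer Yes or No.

Yes

Against E this mix gives (8/9)·(-4) + (1/9)·2 = -10/3.
Against W this mix gives (8/9)·(-3) + (1/9)·(-6) = -10/3.
All of Column's active replies (E, W) yield -10/3, and no column does worse for Row. The mix makes Column indifferent and guarantees -10/3, so it is optimal.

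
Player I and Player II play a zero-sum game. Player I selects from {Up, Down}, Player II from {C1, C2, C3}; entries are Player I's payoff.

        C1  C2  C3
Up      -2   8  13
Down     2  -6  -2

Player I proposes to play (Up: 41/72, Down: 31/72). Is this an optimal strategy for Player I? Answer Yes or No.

No

Against C1 this mix gives (41/72)·(-2) + (31/72)·2 = -5/18.
Against C2 this mix gives (41/72)·8 + (31/72)·(-6) = 71/36.
Against C3 this mix gives (41/72)·13 + (31/72)·(-2) = 157/24.
Player II will play C1, holding Player I to -5/18. Shifting weight toward the row that does better against C1 would raise this floor (the equalizing mix achieves 2/9 against both C1 and C2), so the proposed strategy is not optimal.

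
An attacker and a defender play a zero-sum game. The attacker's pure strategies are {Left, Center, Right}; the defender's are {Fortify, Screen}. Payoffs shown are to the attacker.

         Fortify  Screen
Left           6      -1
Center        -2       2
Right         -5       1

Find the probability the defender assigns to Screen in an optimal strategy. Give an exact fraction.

8/11

Row minima: Left → -1, Center → -2, Right → -5; maximin = -1.
Column maxima: Fortify → 6, Screen → 2; minimax = 2.
-1 ≠ 2, so there is no saddle point; optimal play is mixed.
Right is strictly dominated by Center, so the attacker never plays it.
On the remaining 2×2 (Left, Center vs Fortify, Screen):
Let the attacker play Left with probability p. Expected payoff against Fortify: 6p + (-2)(1−p) = 8p − 2; against Screen: (-1)p + 2(1−p) = −3p + 2.
Setting these equal: 8p − 2 = −3p + 2 ⇒ 11p = 4 ⇒ p = 4/11, and the value is (8)·(4/11) − 2 = 10/11.
For the defender: with q = P(Fortify), equating Left's and Center's payoffs gives 7q − 1 = −4q + 2 ⇒ q = 3/11.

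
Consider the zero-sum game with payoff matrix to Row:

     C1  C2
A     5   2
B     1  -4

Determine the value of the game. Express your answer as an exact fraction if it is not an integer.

2

Row minima: A → 2, B → -4; maximin = 2.
Column maxima: C1 → 5, C2 → 2; minimax = 2.
Since maximin = minimax = 2, there is a saddle point and the value is 2.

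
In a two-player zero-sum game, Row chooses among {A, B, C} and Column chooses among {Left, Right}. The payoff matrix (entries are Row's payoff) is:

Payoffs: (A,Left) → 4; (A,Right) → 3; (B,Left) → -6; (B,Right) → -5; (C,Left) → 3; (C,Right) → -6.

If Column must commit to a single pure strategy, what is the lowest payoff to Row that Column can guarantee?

Column maxima: Left → 4, Right → 3.
The smallest of these is 3.

3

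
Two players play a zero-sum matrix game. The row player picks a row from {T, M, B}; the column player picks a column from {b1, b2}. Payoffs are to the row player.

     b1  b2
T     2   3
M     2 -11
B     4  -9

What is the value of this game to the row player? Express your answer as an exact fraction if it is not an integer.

15/7

Row minima: T → 2, M → -11, B → -9; maximin = 2.
Column maxima: b1 → 4, b2 → 3; minimax = 3.
2 ≠ 3, so there is no saddle point; optimal play is mixed.
M is strictly dominated by B, so the row player never plays it.
On the remaining 2×2 (T, B vs b1, b2):
Let the row player play T with probability p. Expected payoff against b1: 2p + 4(1−p) = −2p + 4; against b2: 3p + (-9)(1−p) = 12p − 9.
Setting these equal: −2p + 4 = 12p − 9 ⇒ −14p = -13 ⇒ p = 13/14, and the value is (-2)·(13/14) + 4 = 15/7.
For the column player: with q = P(b1), equating T's and B's payoffs gives −q + 3 = 13q − 9 ⇒ q = 6/7.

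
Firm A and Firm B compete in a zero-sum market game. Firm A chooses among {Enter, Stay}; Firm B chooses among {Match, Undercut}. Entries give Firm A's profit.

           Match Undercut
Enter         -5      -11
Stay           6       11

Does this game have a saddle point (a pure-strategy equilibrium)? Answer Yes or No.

Yes

Row minima: Enter → -11, Stay → 6; maximin = 6.
Column maxima: Match → 6, Undercut → 11; minimax = 6.
maximin = minimax = 6, so a saddle point exists.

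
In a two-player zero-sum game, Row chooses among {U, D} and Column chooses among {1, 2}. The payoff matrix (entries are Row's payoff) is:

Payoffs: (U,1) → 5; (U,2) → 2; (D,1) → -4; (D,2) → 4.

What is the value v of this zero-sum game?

28/11

Row minima: U → 2, D → -4; maximin = 2.
Column maxima: 1 → 5, 2 → 4; minimax = 4.
2 ≠ 4, so there is no saddle point; optimal play is mixed.
Let Row play U with probability p. Expected payoff against 1: 5p + (-4)(1−p) = 9p − 4; against 2: 2p + 4(1−p) = −2p + 4.
Setting these equal: 9p − 4 = −2p + 4 ⇒ 11p = 8 ⇒ p = 8/11, and the value is (9)·(8/11) − 4 = 28/11.
For Column: with q = P(1), equating U's and D's payoffs gives 3q + 2 = −8q + 4 ⇒ q = 2/11.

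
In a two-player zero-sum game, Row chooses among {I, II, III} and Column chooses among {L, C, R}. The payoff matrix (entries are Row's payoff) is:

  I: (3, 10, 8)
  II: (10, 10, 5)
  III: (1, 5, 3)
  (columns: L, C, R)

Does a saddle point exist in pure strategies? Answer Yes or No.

Row minima: I → 3, II → 5, III → 1; maximin = 5.
Column maxima: L → 10, C → 10, R → 8; minimax = 8.
5 ≠ 8, so no pure-strategy equilibrium exists.

No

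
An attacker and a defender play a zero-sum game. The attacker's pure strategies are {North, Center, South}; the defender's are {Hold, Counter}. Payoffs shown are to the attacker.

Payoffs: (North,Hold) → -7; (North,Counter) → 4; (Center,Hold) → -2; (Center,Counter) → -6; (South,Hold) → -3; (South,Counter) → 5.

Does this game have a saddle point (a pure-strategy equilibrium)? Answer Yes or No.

No

Row minima: North → -7, Center → -6, South → -3; maximin = -3.
Column maxima: Hold → -2, Counter → 5; minimax = -2.
-3 ≠ -2, so no pure-strategy equilibrium exists.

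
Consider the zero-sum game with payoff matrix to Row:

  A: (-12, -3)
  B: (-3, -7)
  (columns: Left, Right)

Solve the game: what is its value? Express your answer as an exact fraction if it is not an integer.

-75/13

Row minima: A → -12, B → -7; maximin = -7.
Column maxima: Left → -3, Right → -3; minimax = -3.
-7 ≠ -3, so there is no saddle point; optimal play is mixed.
Let Row play A with probability p. Expected payoff against Left: (-12)p + (-3)(1−p) = −9p − 3; against Right: (-3)p + (-7)(1−p) = 4p − 7.
Setting these equal: −9p − 3 = 4p − 7 ⇒ −13p = -4 ⇒ p = 4/13, and the value is (-9)·(4/13) − 3 = -75/13.
For Column: with q = P(Left), equating A's and B's payoffs gives −9q − 3 = 4q − 7 ⇒ q = 4/13.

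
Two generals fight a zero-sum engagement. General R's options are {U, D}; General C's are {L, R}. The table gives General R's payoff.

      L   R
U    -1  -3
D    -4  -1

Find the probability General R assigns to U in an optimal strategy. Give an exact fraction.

3/5

Row minima: U → -3, D → -4; maximin = -3.
Column maxima: L → -1, R → -1; minimax = -1.
-3 ≠ -1, so there is no saddle point; optimal play is mixed.
Let General R play U with probability p. Expected payoff against L: (-1)p + (-4)(1−p) = 3p − 4; against R: (-3)p + (-1)(1−p) = −2p − 1.
Setting these equal: 3p − 4 = −2p − 1 ⇒ 5p = 3 ⇒ p = 3/5, and the value is (3)·(3/5) − 4 = -11/5.
For General C: with q = P(L), equating U's and D's payoffs gives 2q − 3 = −3q − 1 ⇒ q = 2/5.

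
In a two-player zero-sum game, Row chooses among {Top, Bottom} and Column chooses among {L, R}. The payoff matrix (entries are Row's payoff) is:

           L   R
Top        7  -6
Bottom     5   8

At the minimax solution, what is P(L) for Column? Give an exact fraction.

Row minima: Top → -6, Bottom → 5; maximin = 5.
Column maxima: L → 7, R → 8; minimax = 7.
5 ≠ 7, so there is no saddle point; optimal play is mixed.
Let Row play Top with probability p. Expected payoff against L: 7p + 5(1−p) = 2p + 5; against R: (-6)p + 8(1−p) = −14p + 8.
Setting these equal: 2p + 5 = −14p + 8 ⇒ 16p = 3 ⇒ p = 3/16, and the value is (2)·(3/16) + 5 = 43/8.
For Column: with q = P(L), equating Top's and Bottom's payoffs gives 13q − 6 = −3q + 8 ⇒ q = 7/8.

7/8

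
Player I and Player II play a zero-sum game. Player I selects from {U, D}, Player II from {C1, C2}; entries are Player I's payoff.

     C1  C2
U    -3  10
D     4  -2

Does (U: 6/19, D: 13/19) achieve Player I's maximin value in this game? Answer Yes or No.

Against C1 this mix gives (6/19)·(-3) + (13/19)·4 = 34/19.
Against C2 this mix gives (6/19)·10 + (13/19)·(-2) = 34/19.
All of Player II's active replies (C1, C2) yield 34/19, and no column does worse for Player I. The mix makes Player II indifferent and guarantees 34/19, so it is optimal.

Yes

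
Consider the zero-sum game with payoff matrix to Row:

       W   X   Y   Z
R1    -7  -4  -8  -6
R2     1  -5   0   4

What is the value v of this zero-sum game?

-40/9

Row minima: R1 → -8, R2 → -5; maximin = -5.
Column maxima: W → 1, X → -4, Y → 0, Z → 4; minimax = -4.
-5 ≠ -4, so there is no saddle point; optimal play is mixed.
W is strictly dominated by Y (it gives Row strictly more in every row), so Column never plays it.
Z is strictly dominated by Y (it gives Row strictly more in every row), so Column never plays it.
On the remaining 2×2 (R1, R2 vs X, Y):
Let Row play R1 with probability p. Expected payoff against X: (-4)p + (-5)(1−p) = p − 5; against Y: (-8)p + 0(1−p) = −8p.
Setting these equal: p − 5 = −8p ⇒ 9p = 5 ⇒ p = 5/9, and the value is (1)·(5/9) − 5 = -40/9.
For Column: with q = P(X), equating R1's and R2's payoffs gives 4q − 8 = −5q ⇒ q = 8/9.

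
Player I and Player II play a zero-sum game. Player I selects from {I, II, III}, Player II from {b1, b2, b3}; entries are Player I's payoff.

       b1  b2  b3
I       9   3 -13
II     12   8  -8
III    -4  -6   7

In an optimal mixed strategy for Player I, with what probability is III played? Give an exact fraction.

16/29

Row minima: I → -13, II → -8, III → -6; maximin = -6.
Column maxima: b1 → 12, b2 → 8, b3 → 7; minimax = 7.
-6 ≠ 7, so there is no saddle point; optimal play is mixed.
I is strictly dominated by II, so Player I never plays it.
b1 is strictly dominated by b2 (it gives Player I strictly more in every row), so Player II never plays it.
On the remaining 2×2 (II, III vs b2, b3):
Let Player I play II with probability p. Expected payoff against b2: 8p + (-6)(1−p) = 14p − 6; against b3: (-8)p + 7(1−p) = −15p + 7.
Setting these equal: 14p − 6 = −15p + 7 ⇒ 29p = 13 ⇒ p = 13/29, and the value is (14)·(13/29) − 6 = 8/29.
For Player II: with q = P(b2), equating II's and III's payoffs gives 16q − 8 = −13q + 7 ⇒ q = 15/29.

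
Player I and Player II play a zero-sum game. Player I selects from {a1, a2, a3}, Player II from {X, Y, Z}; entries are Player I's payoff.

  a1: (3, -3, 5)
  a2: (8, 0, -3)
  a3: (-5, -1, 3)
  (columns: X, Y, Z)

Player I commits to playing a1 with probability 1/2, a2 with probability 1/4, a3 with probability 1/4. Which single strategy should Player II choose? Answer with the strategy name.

Y

If Player II plays X, Player I's expected payoff is (1/2)·3 + (1/4)·8 + (1/4)·(-5) = 9/4.
If Player II plays Y, Player I's expected payoff is (1/2)·(-3) + (1/4)·0 + (1/4)·(-1) = -7/4.
If Player II plays Z, Player I's expected payoff is (1/2)·5 + (1/4)·(-3) + (1/4)·3 = 5/2.
Player II minimizes Player I's payoff; the smallest is -7/4, so the best response is Y.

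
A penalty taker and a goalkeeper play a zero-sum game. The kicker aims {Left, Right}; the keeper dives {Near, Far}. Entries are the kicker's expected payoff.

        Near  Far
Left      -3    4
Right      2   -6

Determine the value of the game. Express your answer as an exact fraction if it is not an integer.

Row minima: Left → -3, Right → -6; maximin = -3.
Column maxima: Near → 2, Far → 4; minimax = 2.
-3 ≠ 2, so there is no saddle point; optimal play is mixed.
Let the kicker play Left with probability p. Expected payoff against Near: (-3)p + 2(1−p) = −5p + 2; against Far: 4p + (-6)(1−p) = 10p − 6.
Setting these equal: −5p + 2 = 10p − 6 ⇒ −15p = -8 ⇒ p = 8/15, and the value is (-5)·(8/15) + 2 = -2/3.
For the keeper: with q = P(Near), equating Left's and Right's payoffs gives −7q + 4 = 8q − 6 ⇒ q = 2/3.

-2/3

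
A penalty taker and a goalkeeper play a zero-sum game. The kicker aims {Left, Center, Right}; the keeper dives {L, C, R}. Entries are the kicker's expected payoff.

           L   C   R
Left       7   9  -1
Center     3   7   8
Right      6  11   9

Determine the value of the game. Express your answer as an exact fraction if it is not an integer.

Row minima: Left → -1, Center → 3, Right → 6; maximin = 6.
Column maxima: L → 7, C → 11, R → 9; minimax = 7.
6 ≠ 7, so there is no saddle point; optimal play is mixed.
Center is strictly dominated by Right, so the kicker never plays it.
C is strictly dominated by L (it gives the kicker strictly more in every row), so the keeper never plays it.
On the remaining 2×2 (Left, Right vs L, R):
Let the kicker play Left with probability p. Expected payoff against L: 7p + 6(1−p) = p + 6; against R: (-1)p + 9(1−p) = −10p + 9.
Setting these equal: p + 6 = −10p + 9 ⇒ 11p = 3 ⇒ p = 3/11, and the value is (1)·(3/11) + 6 = 69/11.
For the keeper: with q = P(L), equating Left's and Right's payoffs gives 8q − 1 = −3q + 9 ⇒ q = 10/11.

69/11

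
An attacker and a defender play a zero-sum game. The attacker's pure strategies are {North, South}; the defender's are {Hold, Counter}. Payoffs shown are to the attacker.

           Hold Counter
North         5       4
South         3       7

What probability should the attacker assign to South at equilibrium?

Row minima: North → 4, South → 3; maximin = 4.
Column maxima: Hold → 5, Counter → 7; minimax = 5.
4 ≠ 5, so there is no saddle point; optimal play is mixed.
Let the attacker play North with probability p. Expected payoff against Hold: 5p + 3(1−p) = 2p + 3; against Counter: 4p + 7(1−p) = −3p + 7.
Setting these equal: 2p + 3 = −3p + 7 ⇒ 5p = 4 ⇒ p = 4/5, and the value is (2)·(4/5) + 3 = 23/5.
For the defender: with q = P(Hold), equating North's and South's payoffs gives q + 4 = −4q + 7 ⇒ q = 3/5.

1/5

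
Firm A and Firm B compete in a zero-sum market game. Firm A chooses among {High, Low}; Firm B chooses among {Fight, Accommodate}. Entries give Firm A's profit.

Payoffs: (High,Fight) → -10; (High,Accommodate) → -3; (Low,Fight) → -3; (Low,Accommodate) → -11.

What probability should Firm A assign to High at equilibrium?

8/15

Row minima: High → -10, Low → -11; maximin = -10.
Column maxima: Fight → -3, Accommodate → -3; minimax = -3.
-10 ≠ -3, so there is no saddle point; optimal play is mixed.
Let Firm A play High with probability p. Expected payoff against Fight: (-10)p + (-3)(1−p) = −7p − 3; against Accommodate: (-3)p + (-11)(1−p) = 8p − 11.
Setting these equal: −7p − 3 = 8p − 11 ⇒ −15p = -8 ⇒ p = 8/15, and the value is (-7)·(8/15) − 3 = -101/15.
For Firm B: with q = P(Fight), equating High's and Low's payoffs gives −7q − 3 = 8q − 11 ⇒ q = 8/15.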